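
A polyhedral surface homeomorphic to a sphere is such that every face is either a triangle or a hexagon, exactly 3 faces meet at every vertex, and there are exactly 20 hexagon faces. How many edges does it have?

66

Let x be the number of triangles; then F = 20 + x.
Edge–face incidences: 2E = 6·20 + 3·x = 120 + 3x.
Every vertex has degree 3, so 3V = 2E.
Euler: V − E + F = 2 ⇒ (2E)/3 − E + (20 + x) = 2.
Multiply by 6: 2·(2E) − 3·(2E) + 6·(20 + x) = 12, i.e. 120 + 6x − (120 + 3x) = 12.
Collecting terms: 3x = 12, so x = 4.
Then 2E = 120 + 3·4 = 132, so E = 66, V = 2E/3 = 44, F = 20 + 4 = 24.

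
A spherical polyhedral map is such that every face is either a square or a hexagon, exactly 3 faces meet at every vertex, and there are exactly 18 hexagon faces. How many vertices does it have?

44

Let x be the number of squares; then F = 18 + x.
Edge–face incidences: 2E = 6·18 + 4·x = 108 + 4x.
Every vertex has degree 3, so 3V = 2E.
Euler: V − E + F = 2 ⇒ (2E)/3 − E + (18 + x) = 2.
Multiply by 6: 2·(2E) − 3·(2E) + 6·(18 + x) = 12, i.e. 108 + 6x − (108 + 4x) = 12.
Collecting terms: 2x = 12, so x = 6.
Then 2E = 108 + 4·6 = 132, so E = 66, V = 2E/3 = 44, F = 18 + 6 = 24.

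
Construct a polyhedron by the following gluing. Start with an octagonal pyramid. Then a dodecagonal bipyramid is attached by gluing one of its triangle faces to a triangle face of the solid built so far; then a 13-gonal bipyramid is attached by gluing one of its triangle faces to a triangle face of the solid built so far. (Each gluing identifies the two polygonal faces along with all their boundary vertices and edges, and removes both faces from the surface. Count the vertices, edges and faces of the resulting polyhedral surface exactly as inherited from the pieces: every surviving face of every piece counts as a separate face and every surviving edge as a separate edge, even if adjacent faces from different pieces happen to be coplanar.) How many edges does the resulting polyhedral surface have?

85

An octagonal pyramid: V=9, E=16, F=9.
Attach a dodecagonal bipyramid (V=14, E=36, F=24) along a 3-gon: merge 3 vertices and 3 edges, delete both glued faces → V=20, E=49, F=31.
Attach a 13-gonal bipyramid (V=15, E=39, F=26) along a 3-gon: merge 3 vertices and 3 edges, delete both glued faces → V=32, E=85, F=55.
Check: V − E + F = 32 − 85 + 55 = 2.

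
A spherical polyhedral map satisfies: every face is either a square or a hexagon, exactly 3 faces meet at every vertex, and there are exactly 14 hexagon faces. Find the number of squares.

6

Let x be the number of squares; then F = 14 + x.
Edge–face incidences: 2E = 6·14 + 4·x = 84 + 4x.
Every vertex has degree 3, so 3V = 2E.
Euler: V − E + F = 2 ⇒ (2E)/3 − E + (14 + x) = 2.
Multiply by 6: 2·(2E) − 3·(2E) + 6·(14 + x) = 12, i.e. 84 + 6x − (84 + 4x) = 12.
Collecting terms: 2x = 12, so x = 6.
Then 2E = 84 + 4·6 = 108, so E = 54, V = 2E/3 = 36, F = 14 + 6 = 20.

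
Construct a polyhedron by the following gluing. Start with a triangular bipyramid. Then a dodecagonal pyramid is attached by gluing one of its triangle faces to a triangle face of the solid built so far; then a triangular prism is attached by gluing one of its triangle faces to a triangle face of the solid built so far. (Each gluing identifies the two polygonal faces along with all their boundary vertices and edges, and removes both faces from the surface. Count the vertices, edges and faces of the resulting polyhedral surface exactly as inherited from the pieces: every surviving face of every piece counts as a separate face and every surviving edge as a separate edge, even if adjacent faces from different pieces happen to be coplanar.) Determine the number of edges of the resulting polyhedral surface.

36

A triangular bipyramid: V=5, E=9, F=6.
Attach a dodecagonal pyramid (V=13, E=24, F=13) along a 3-gon: merge 3 vertices and 3 edges, delete both glued faces → V=15, E=30, F=17.
Attach a triangular prism (V=6, E=9, F=5) along a 3-gon: merge 3 vertices and 3 edges, delete both glued faces → V=18, E=36, F=20.
Check: V − E + F = 18 − 36 + 20 = 2.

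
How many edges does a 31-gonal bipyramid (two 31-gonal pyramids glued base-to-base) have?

93

A bipyramid over an n-gon has 2n triangular faces and n + 2 vertices: V = 31 + 2 = 33, E = 3·31 = 93, F = 2·31 = 62.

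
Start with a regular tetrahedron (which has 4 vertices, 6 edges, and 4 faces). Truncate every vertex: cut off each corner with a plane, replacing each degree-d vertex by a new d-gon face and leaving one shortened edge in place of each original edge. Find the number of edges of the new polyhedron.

18

Truncation replaces each original edge-end by a new vertex, so V′ = 2E = 12.
Each original edge survives, and each old vertex of degree d contributes d new edges; summing degrees gives Σd = 2E, so E′ = E + 2E = 3E = 18.
Each original face survives and each original vertex becomes one new face: F′ = F + V = 8.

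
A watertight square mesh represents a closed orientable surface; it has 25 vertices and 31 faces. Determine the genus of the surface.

Every face is a square, so 2E = 4·31 = 124, giving E = 62.
χ = V − E + F = 25 − 62 + 31 = -6.
For a closed orientable surface χ = 2 − 2g, so g = (2 − (-6))/2 = 4.

4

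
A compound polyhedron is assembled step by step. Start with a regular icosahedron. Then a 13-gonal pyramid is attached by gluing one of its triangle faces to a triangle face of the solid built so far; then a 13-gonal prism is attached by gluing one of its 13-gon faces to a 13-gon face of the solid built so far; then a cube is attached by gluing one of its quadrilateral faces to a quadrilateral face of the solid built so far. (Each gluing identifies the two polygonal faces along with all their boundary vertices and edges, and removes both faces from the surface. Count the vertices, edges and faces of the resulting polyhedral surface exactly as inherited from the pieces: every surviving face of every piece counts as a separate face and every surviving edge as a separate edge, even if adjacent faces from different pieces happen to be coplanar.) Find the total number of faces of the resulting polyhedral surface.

A regular icosahedron: V=12, E=30, F=20.
Attach a 13-gonal pyramid (V=14, E=26, F=14) along a 3-gon: merge 3 vertices and 3 edges, delete both glued faces → V=23, E=53, F=32.
Attach a 13-gonal prism (V=26, E=39, F=15) along a 13-gon: merge 13 vertices and 13 edges, delete both glued faces → V=36, E=79, F=45.
Attach a cube (V=8, E=12, F=6) along a 4-gon: merge 4 vertices and 4 edges, delete both glued faces → V=40, E=87, F=49.
Check: V − E + F = 40 − 87 + 49 = 2.

49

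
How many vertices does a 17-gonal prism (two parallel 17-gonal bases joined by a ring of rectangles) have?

34

A prism on an n-gon has two n-gon bases and n rectangular sides: V = 2·17 = 34, E = 3·17 = 51, F = 17 + 2 = 19.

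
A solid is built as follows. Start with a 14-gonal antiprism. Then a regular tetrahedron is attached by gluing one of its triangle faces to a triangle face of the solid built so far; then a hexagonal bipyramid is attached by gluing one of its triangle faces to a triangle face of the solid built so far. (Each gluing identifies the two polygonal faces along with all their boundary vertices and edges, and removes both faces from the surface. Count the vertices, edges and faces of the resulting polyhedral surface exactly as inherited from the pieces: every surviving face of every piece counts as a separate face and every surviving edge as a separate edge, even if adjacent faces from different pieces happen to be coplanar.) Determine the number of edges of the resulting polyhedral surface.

A 14-gonal antiprism: V=28, E=56, F=30.
Attach a regular tetrahedron (V=4, E=6, F=4) along a 3-gon: merge 3 vertices and 3 edges, delete both glued faces → V=29, E=59, F=32.
Attach a hexagonal bipyramid (V=8, E=18, F=12) along a 3-gon: merge 3 vertices and 3 edges, delete both glued faces → V=34, E=74, F=42.
Check: V − E + F = 34 − 74 + 42 = 2.

74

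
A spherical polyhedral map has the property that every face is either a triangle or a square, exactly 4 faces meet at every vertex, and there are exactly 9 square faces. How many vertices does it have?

Let x be the number of triangles; then F = 9 + x.
Edge–face incidences: 2E = 4·9 + 3·x = 36 + 3x.
Every vertex has degree 4, so 4V = 2E.
Euler: V − E + F = 2 ⇒ (2E)/4 − E + (9 + x) = 2.
Multiply by 8: 2·(2E) − 4·(2E) + 8·(9 + x) = 16, i.e. 72 + 8x − 2·(36 + 3x) = 16.
Collecting terms: 2x = 16, so x = 8.
Then 2E = 36 + 3·8 = 60, so E = 30, V = 2E/4 = 15, F = 9 + 8 = 17.

15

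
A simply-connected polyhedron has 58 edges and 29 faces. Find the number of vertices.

Here V − E + F = 2.
V = 2 + E − F = 2 + 58 − 29 = 31.

31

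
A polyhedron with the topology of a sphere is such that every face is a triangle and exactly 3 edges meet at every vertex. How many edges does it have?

6

Each face has 3 edges and each edge borders two faces, so 2E = 3F.
Each vertex has degree 3, so 3V = 2E and hence V = 3F/3.
Euler: V − E + F = 2 ⇒ (3F/3) − (3F/2) + F = 2.
Multiply by 6: (6 − 9 + 6)F = 12, i.e. 3F = 12.
So F = 4, E = 3·4/2 = 6, V = 3·4/3 = 4.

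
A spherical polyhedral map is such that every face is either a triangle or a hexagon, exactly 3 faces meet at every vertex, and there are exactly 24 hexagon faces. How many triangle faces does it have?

Let x be the number of triangles; then F = 24 + x.
Edge–face incidences: 2E = 6·24 + 3·x = 144 + 3x.
Every vertex has degree 3, so 3V = 2E.
Euler: V − E + F = 2 ⇒ (2E)/3 − E + (24 + x) = 2.
Multiply by 6: 2·(2E) − 3·(2E) + 6·(24 + x) = 12, i.e. 144 + 6x − (144 + 3x) = 12.
Collecting terms: 3x = 12, so x = 4.
Then 2E = 144 + 3·4 = 156, so E = 78, V = 2E/3 = 52, F = 24 + 4 = 28.

4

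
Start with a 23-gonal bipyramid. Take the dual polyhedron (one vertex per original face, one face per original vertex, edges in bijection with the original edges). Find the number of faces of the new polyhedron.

25

The base solid has V = 25, E = 69, F = 46.
The dual swaps V and F and preserves E: V′ = F = 46, E′ = E = 69, F′ = V = 25.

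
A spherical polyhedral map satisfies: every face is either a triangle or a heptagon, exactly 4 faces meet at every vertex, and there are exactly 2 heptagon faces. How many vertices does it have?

14

Let x be the number of triangles; then F = 2 + x.
Edge–face incidences: 2E = 7·2 + 3·x = 14 + 3x.
Every vertex has degree 4, so 4V = 2E.
Euler: V − E + F = 2 ⇒ (2E)/4 − E + (2 + x) = 2.
Multiply by 8: 2·(2E) − 4·(2E) + 8·(2 + x) = 16, i.e. 16 + 8x − 2·(14 + 3x) = 16.
Collecting terms: 2x − 12 = 16, so 2x = 28, so x = 14.
Then 2E = 14 + 3·14 = 56, so E = 28, V = 2E/4 = 14, F = 2 + 14 = 16.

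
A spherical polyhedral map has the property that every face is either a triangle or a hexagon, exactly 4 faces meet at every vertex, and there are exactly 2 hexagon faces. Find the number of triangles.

Let x be the number of triangles; then F = 2 + x.
Edge–face incidences: 2E = 6·2 + 3·x = 12 + 3x.
Every vertex has degree 4, so 4V = 2E.
Euler: V − E + F = 2 ⇒ (2E)/4 − E + (2 + x) = 2.
Multiply by 8: 2·(2E) − 4·(2E) + 8·(2 + x) = 16, i.e. 16 + 8x − 2·(12 + 3x) = 16.
Collecting terms: 2x − 8 = 16, so 2x = 24, so x = 12.
Then 2E = 12 + 3·12 = 48, so E = 24, V = 2E/4 = 12, F = 2 + 12 = 14.

12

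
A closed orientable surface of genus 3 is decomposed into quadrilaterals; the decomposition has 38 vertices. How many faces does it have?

χ = 2 − 2·3 = -4, and every face is a square so 4F = 2E.
V − E + F = -4 with E = 4F/2 gives 38 − (4/2 − 1)·F = -4, so F = 42 and E = 84.

42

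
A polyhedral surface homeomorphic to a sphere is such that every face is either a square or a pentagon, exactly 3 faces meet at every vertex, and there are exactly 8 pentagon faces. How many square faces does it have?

2

Let x be the number of squares; then F = 8 + x.
Edge–face incidences: 2E = 5·8 + 4·x = 40 + 4x.
Every vertex has degree 3, so 3V = 2E.
Euler: V − E + F = 2 ⇒ (2E)/3 − E + (8 + x) = 2.
Multiply by 6: 2·(2E) − 3·(2E) + 6·(8 + x) = 12, i.e. 48 + 6x − (40 + 4x) = 12.
Collecting terms: 2x + 8 = 12, so 2x = 4, so x = 2.
Then 2E = 40 + 4·2 = 48, so E = 24, V = 2E/3 = 16, F = 8 + 2 = 10.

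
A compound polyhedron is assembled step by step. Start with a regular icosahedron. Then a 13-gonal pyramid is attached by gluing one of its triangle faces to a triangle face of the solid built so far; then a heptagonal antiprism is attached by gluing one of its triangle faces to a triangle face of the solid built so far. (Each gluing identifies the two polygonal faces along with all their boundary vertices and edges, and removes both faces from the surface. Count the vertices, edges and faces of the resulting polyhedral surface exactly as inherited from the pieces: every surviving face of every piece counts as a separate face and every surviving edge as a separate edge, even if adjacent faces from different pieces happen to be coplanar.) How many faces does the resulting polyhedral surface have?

46

A regular icosahedron: V=12, E=30, F=20.
Attach a 13-gonal pyramid (V=14, E=26, F=14) along a 3-gon: merge 3 vertices and 3 edges, delete both glued faces → V=23, E=53, F=32.
Attach a heptagonal antiprism (V=14, E=28, F=16) along a 3-gon: merge 3 vertices and 3 edges, delete both glued faces → V=34, E=78, F=46.
Check: V − E + F = 34 − 78 + 46 = 2.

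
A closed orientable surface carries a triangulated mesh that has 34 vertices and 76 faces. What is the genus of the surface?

3

Every face is a triangle, so 2E = 3·76 = 228, giving E = 114.
χ = V − E + F = 34 − 114 + 76 = -4.
For a closed orientable surface χ = 2 − 2g, so g = (2 − (-4))/2 = 3.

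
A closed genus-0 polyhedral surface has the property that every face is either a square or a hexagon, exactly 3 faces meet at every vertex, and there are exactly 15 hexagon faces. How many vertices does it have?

Let x be the number of squares; then F = 15 + x.
Edge–face incidences: 2E = 6·15 + 4·x = 90 + 4x.
Every vertex has degree 3, so 3V = 2E.
Euler: V − E + F = 2 ⇒ (2E)/3 − E + (15 + x) = 2.
Multiply by 6: 2·(2E) − 3·(2E) + 6·(15 + x) = 12, i.e. 90 + 6x − (90 + 4x) = 12.
Collecting terms: 2x = 12, so x = 6.
Then 2E = 90 + 4·6 = 114, so E = 57, V = 2E/3 = 38, F = 15 + 6 = 21.

38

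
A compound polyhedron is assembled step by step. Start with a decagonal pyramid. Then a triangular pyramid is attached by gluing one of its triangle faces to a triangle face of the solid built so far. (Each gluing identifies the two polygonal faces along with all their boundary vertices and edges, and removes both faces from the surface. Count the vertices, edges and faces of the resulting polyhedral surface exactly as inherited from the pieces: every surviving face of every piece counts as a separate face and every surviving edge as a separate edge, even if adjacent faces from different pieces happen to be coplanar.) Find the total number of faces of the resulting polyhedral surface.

A decagonal pyramid: V=11, E=20, F=11.
Attach a triangular pyramid (V=4, E=6, F=4) along a 3-gon: merge 3 vertices and 3 edges, delete both glued faces → V=12, E=23, F=13.
Check: V − E + F = 12 − 23 + 13 = 2.

13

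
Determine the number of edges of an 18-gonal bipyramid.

A bipyramid over an n-gon has 2n triangular faces and n + 2 vertices: V = 18 + 2 = 20, E = 3·18 = 54, F = 2·18 = 36.

54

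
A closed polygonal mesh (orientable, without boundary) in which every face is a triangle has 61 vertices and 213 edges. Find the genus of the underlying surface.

Every face is a triangle and each edge borders two faces, so 3F = 2·213, giving F = 142.
χ = V − E + F = 61 − 213 + 142 = -10.
For a closed orientable surface χ = 2 − 2g, so g = (2 − (-10))/2 = 6.

6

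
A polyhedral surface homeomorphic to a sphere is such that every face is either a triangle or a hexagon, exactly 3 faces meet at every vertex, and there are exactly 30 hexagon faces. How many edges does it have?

96

Let x be the number of triangles; then F = 30 + x.
Edge–face incidences: 2E = 6·30 + 3·x = 180 + 3x.
Every vertex has degree 3, so 3V = 2E.
Euler: V − E + F = 2 ⇒ (2E)/3 − E + (30 + x) = 2.
Multiply by 6: 2·(2E) − 3·(2E) + 6·(30 + x) = 12, i.e. 180 + 6x − (180 + 3x) = 12.
Collecting terms: 3x = 12, so x = 4.
Then 2E = 180 + 3·4 = 192, so E = 96, V = 2E/3 = 64, F = 30 + 4 = 34.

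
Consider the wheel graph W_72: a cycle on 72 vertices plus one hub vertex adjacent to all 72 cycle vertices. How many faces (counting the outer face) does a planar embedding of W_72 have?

73

W_72 has V = 72 + 1 = 73 vertices and E = 2·72 = 144 edges.
By Euler's formula F = 2 − V + E = 2 − 73 + 144 = 73.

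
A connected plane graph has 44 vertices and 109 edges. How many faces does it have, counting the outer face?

67

Euler's formula for a connected plane graph: V − E + F = 2, so F = 2 − 44 + 109 = 67.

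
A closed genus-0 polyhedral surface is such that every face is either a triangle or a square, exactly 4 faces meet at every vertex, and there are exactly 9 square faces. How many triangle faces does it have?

Let x be the number of triangles; then F = 9 + x.
Edge–face incidences: 2E = 4·9 + 3·x = 36 + 3x.
Every vertex has degree 4, so 4V = 2E.
Euler: V − E + F = 2 ⇒ (2E)/4 − E + (9 + x) = 2.
Multiply by 8: 2·(2E) − 4·(2E) + 8·(9 + x) = 16, i.e. 72 + 8x − 2·(36 + 3x) = 16.
Collecting terms: 2x = 16, so x = 8.
Then 2E = 36 + 3·8 = 60, so E = 30, V = 2E/4 = 15, F = 9 + 8 = 17.

8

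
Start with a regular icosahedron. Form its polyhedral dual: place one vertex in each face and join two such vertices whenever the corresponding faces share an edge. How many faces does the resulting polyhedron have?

The base solid has V = 12, E = 30, F = 20.
The dual swaps V and F and preserves E: V′ = F = 20, E′ = E = 30, F′ = V = 12.

12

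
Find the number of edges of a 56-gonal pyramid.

112

A pyramid on an n-gon base has one n-gon and n triangles: V = 56 + 1 = 57, E = 2·56 = 112, F = 56 + 1 = 57.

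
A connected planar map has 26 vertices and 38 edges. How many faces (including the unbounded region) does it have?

14

Euler's formula for a connected plane graph: V − E + F = 2, so F = 2 − 26 + 38 = 14.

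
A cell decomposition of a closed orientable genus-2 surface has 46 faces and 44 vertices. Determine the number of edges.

For a closed orientable surface of genus 2, χ = 2 − 2·2 = -2.
E = V + F − (-2) = 44 + 46 − (-2) = 92.

92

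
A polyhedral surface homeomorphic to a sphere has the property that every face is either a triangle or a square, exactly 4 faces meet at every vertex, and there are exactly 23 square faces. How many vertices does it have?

29

Let x be the number of triangles; then F = 23 + x.
Edge–face incidences: 2E = 4·23 + 3·x = 92 + 3x.
Every vertex has degree 4, so 4V = 2E.
Euler: V − E + F = 2 ⇒ (2E)/4 − E + (23 + x) = 2.
Multiply by 8: 2·(2E) − 4·(2E) + 8·(23 + x) = 16, i.e. 184 + 8x − 2·(92 + 3x) = 16.
Collecting terms: 2x = 16, so x = 8.
Then 2E = 92 + 3·8 = 116, so E = 58, V = 2E/4 = 29, F = 23 + 8 = 31.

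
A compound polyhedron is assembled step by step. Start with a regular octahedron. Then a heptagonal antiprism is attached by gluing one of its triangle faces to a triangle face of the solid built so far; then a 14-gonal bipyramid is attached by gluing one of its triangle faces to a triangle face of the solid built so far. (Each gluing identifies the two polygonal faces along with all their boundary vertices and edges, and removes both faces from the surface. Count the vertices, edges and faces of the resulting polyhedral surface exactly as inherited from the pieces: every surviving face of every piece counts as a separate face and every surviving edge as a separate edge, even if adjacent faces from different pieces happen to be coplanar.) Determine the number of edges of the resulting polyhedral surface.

A regular octahedron: V=6, E=12, F=8.
Attach a heptagonal antiprism (V=14, E=28, F=16) along a 3-gon: merge 3 vertices and 3 edges, delete both glued faces → V=17, E=37, F=22.
Attach a 14-gonal bipyramid (V=16, E=42, F=28) along a 3-gon: merge 3 vertices and 3 edges, delete both glued faces → V=30, E=76, F=48.
Check: V − E + F = 30 − 76 + 48 = 2.

76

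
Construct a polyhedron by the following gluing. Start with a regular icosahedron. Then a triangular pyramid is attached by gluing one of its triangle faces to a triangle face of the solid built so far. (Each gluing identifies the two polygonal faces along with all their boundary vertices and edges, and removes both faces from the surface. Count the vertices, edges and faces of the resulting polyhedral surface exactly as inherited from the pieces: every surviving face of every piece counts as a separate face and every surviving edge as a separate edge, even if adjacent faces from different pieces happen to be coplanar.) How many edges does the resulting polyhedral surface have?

A regular icosahedron: V=12, E=30, F=20.
Attach a triangular pyramid (V=4, E=6, F=4) along a 3-gon: merge 3 vertices and 3 edges, delete both glued faces → V=13, E=33, F=22.
Check: V − E + F = 13 − 33 + 22 = 2.

33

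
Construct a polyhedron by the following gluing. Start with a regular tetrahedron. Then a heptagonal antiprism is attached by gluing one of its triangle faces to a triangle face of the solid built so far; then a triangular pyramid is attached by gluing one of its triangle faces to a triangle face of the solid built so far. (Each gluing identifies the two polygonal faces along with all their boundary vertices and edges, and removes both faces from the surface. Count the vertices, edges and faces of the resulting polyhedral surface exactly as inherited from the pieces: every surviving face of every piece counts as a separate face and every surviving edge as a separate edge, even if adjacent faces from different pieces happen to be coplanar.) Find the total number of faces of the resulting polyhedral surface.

20

A regular tetrahedron: V=4, E=6, F=4.
Attach a heptagonal antiprism (V=14, E=28, F=16) along a 3-gon: merge 3 vertices and 3 edges, delete both glued faces → V=15, E=31, F=18.
Attach a triangular pyramid (V=4, E=6, F=4) along a 3-gon: merge 3 vertices and 3 edges, delete both glued faces → V=16, E=34, F=20.
Check: V − E + F = 16 − 34 + 20 = 2.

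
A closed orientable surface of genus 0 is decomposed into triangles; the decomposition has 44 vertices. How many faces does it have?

χ = 2 − 2·0 = 2, and every face is a triangle so 3F = 2E.
V − E + F = 2 with E = 3F/2 gives 44 − (3/2 − 1)·F = 2, so F = 84 and E = 126.

84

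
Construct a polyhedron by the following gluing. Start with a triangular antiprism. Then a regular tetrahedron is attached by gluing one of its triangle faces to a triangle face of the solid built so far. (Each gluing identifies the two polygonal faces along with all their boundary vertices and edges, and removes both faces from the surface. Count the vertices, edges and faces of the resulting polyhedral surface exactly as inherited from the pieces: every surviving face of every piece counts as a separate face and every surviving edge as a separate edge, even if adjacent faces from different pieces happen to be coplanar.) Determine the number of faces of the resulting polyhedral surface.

A triangular antiprism: V=6, E=12, F=8.
Attach a regular tetrahedron (V=4, E=6, F=4) along a 3-gon: merge 3 vertices and 3 edges, delete both glued faces → V=7, E=15, F=10.
Check: V − E + F = 7 − 15 + 10 = 2.

10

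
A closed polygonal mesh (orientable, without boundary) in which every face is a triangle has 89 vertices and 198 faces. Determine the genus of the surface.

6

Every face is a triangle, so 2E = 3·198 = 594, giving E = 297.
χ = V − E + F = 89 − 297 + 198 = -10.
For a closed orientable surface χ = 2 − 2g, so g = (2 − (-10))/2 = 6.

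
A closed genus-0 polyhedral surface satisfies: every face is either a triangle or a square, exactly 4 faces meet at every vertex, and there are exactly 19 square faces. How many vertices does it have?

25

Let x be the number of triangles; then F = 19 + x.
Edge–face incidences: 2E = 4·19 + 3·x = 76 + 3x.
Every vertex has degree 4, so 4V = 2E.
Euler: V − E + F = 2 ⇒ (2E)/4 − E + (19 + x) = 2.
Multiply by 8: 2·(2E) − 4·(2E) + 8·(19 + x) = 16, i.e. 152 + 8x − 2·(76 + 3x) = 16.
Collecting terms: 2x = 16, so x = 8.
Then 2E = 76 + 3·8 = 100, so E = 50, V = 2E/4 = 25, F = 19 + 8 = 27.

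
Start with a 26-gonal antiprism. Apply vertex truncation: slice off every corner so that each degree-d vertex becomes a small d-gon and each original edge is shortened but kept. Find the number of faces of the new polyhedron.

The base solid has V = 52, E = 104, F = 54.
Truncation replaces each original edge-end by a new vertex, so V′ = 2E = 208.
Each original edge survives, and each old vertex of degree d contributes d new edges; summing degrees gives Σd = 2E, so E′ = E + 2E = 3E = 312.
Each original face survives and each original vertex becomes one new face: F′ = F + V = 106.

106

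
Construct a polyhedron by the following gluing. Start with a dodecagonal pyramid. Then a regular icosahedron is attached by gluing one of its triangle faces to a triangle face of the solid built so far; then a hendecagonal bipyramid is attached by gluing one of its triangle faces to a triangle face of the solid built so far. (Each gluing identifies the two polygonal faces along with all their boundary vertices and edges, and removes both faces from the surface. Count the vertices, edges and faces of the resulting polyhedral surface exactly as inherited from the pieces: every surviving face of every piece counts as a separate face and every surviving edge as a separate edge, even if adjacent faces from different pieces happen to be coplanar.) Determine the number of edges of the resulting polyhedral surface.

A dodecagonal pyramid: V=13, E=24, F=13.
Attach a regular icosahedron (V=12, E=30, F=20) along a 3-gon: merge 3 vertices and 3 edges, delete both glued faces → V=22, E=51, F=31.
Attach a hendecagonal bipyramid (V=13, E=33, F=22) along a 3-gon: merge 3 vertices and 3 edges, delete both glued faces → V=32, E=81, F=51.
Check: V − E + F = 32 − 81 + 51 = 2.

81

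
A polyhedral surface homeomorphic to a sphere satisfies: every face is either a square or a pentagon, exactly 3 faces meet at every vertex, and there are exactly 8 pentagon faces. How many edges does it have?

Let x be the number of squares; then F = 8 + x.
Edge–face incidences: 2E = 5·8 + 4·x = 40 + 4x.
Every vertex has degree 3, so 3V = 2E.
Euler: V − E + F = 2 ⇒ (2E)/3 − E + (8 + x) = 2.
Multiply by 6: 2·(2E) − 3·(2E) + 6·(8 + x) = 12, i.e. 48 + 6x − (40 + 4x) = 12.
Collecting terms: 2x + 8 = 12, so 2x = 4, so x = 2.
Then 2E = 40 + 4·2 = 48, so E = 24, V = 2E/3 = 16, F = 8 + 2 = 10.

24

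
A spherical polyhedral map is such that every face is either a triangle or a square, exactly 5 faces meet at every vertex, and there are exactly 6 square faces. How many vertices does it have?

24

Let x be the number of triangles; then F = 6 + x.
Edge–face incidences: 2E = 4·6 + 3·x = 24 + 3x.
Every vertex has degree 5, so 5V = 2E.
Euler: V − E + F = 2 ⇒ (2E)/5 − E + (6 + x) = 2.
Multiply by 10: 2·(2E) − 5·(2E) + 10·(6 + x) = 20, i.e. 60 + 10x − 3·(24 + 3x) = 20.
Collecting terms: x − 12 = 20, so x = 32.
Then 2E = 24 + 3·32 = 120, so E = 60, V = 2E/5 = 24, F = 6 + 32 = 38.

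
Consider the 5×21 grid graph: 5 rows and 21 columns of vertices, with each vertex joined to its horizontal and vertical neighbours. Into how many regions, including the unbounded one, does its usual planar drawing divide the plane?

The grid has V = 5·21 = 105 vertices and E = 5·20 + 21·4 = 184 edges.
F = 2 − V + E = 2 − 105 + 184 = 81.

81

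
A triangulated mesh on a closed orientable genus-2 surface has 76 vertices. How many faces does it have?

χ = 2 − 2·2 = -2, and every face is a triangle so 3F = 2E.
V − E + F = -2 with E = 3F/2 gives 76 − (3/2 − 1)·F = -2, so F = 156 and E = 234.

156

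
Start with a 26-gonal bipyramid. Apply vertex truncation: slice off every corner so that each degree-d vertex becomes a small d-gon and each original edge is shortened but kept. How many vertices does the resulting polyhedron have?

156

The base solid has V = 28, E = 78, F = 52.
Truncation replaces each original edge-end by a new vertex, so V′ = 2E = 156.
Each original edge survives, and each old vertex of degree d contributes d new edges; summing degrees gives Σd = 2E, so E′ = E + 2E = 3E = 234.
Each original face survives and each original vertex becomes one new face: F′ = F + V = 80.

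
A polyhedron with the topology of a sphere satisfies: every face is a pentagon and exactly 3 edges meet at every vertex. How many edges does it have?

Each face has 5 edges and each edge borders two faces, so 2E = 5F.
Each vertex has degree 3, so 3V = 2E and hence V = 5F/3.
Euler: V − E + F = 2 ⇒ (5F/3) − (5F/2) + F = 2.
Multiply by 6: (10 − 15 + 6)F = 12, i.e. 1F = 12.
So F = 12, E = 5·12/2 = 30, V = 5·12/3 = 20.

30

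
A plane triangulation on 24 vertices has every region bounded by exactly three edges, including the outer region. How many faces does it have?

In a plane triangulation 3F = 2E and V − E + F = 2, so F = 2V − 4 = 2·24 − 4 = 44.

44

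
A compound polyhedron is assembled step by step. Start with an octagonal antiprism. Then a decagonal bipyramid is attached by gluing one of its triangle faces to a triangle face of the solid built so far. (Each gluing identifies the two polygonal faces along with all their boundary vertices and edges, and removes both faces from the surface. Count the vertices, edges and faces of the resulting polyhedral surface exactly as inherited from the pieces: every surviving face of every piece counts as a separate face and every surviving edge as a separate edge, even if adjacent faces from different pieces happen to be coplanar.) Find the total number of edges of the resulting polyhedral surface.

An octagonal antiprism: V=16, E=32, F=18.
Attach a decagonal bipyramid (V=12, E=30, F=20) along a 3-gon: merge 3 vertices and 3 edges, delete both glued faces → V=25, E=59, F=36.
Check: V − E + F = 25 − 59 + 36 = 2.

59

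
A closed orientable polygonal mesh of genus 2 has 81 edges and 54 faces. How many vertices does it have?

25

For a closed orientable surface of genus 2, χ = 2 − 2·2 = -2.
V = -2 + E − F = -2 + 81 − 54 = 25.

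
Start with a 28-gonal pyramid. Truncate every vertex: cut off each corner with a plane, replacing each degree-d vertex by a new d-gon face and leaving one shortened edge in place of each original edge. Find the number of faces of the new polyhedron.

58

The base solid has V = 29, E = 56, F = 29.
Truncation replaces each original edge-end by a new vertex, so V′ = 2E = 112.
Each original edge survives, and each old vertex of degree d contributes d new edges; summing degrees gives Σd = 2E, so E′ = E + 2E = 3E = 168.
Each original face survives and each original vertex becomes one new face: F′ = F + V = 58.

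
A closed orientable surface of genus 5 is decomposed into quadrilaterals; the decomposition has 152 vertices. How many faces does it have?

160

χ = 2 − 2·5 = -8, and every face is a square so 4F = 2E.
V − E + F = -8 with E = 4F/2 gives 152 − (4/2 − 1)·F = -8, so F = 160 and E = 320.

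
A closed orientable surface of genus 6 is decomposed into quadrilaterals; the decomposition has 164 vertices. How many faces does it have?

χ = 2 − 2·6 = -10, and every face is a square so 4F = 2E.
V − E + F = -10 with E = 4F/2 gives 164 − (4/2 − 1)·F = -10, so F = 174 and E = 348.

174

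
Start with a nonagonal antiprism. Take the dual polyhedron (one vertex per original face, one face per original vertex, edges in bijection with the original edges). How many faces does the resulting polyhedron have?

The base solid has V = 18, E = 36, F = 20.
The dual swaps V and F and preserves E: V′ = F = 20, E′ = E = 36, F′ = V = 18.

18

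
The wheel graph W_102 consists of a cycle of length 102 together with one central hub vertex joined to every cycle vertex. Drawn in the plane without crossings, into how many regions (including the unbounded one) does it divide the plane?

103

W_102 has V = 102 + 1 = 103 vertices and E = 2·102 = 204 edges.
By Euler's formula F = 2 − V + E = 2 − 103 + 204 = 103.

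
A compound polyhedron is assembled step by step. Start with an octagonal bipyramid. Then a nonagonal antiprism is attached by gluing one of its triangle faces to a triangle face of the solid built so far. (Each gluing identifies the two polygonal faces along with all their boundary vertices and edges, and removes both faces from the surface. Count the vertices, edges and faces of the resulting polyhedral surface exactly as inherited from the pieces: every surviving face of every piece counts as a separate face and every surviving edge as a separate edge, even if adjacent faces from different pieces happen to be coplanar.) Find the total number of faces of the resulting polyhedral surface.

An octagonal bipyramid: V=10, E=24, F=16.
Attach a nonagonal antiprism (V=18, E=36, F=20) along a 3-gon: merge 3 vertices and 3 edges, delete both glued faces → V=25, E=57, F=34.
Check: V − E + F = 25 − 57 + 34 = 2.

34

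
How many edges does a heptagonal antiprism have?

28

An antiprism on an n-gon has two n-gon caps and 2n triangles: V = 2·7 = 14, E = 4·7 = 28, F = 2·7 + 2 = 16.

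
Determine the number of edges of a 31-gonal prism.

A prism on an n-gon has two n-gon bases and n rectangular sides: V = 2·31 = 62, E = 3·31 = 93, F = 31 + 2 = 33.

93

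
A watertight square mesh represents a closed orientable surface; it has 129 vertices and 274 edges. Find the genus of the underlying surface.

5

Every face is a square and each edge borders two faces, so 4F = 2·274, giving F = 137.
χ = V − E + F = 129 − 274 + 137 = -8.
For a closed orientable surface χ = 2 − 2g, so g = (2 − (-8))/2 = 5.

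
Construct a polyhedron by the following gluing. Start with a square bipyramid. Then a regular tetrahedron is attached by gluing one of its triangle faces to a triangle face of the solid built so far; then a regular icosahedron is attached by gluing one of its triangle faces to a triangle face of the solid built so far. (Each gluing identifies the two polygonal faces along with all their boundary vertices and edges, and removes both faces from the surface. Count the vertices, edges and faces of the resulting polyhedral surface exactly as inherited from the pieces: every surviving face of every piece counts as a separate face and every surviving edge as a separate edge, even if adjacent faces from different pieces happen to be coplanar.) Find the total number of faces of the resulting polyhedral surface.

A square bipyramid: V=6, E=12, F=8.
Attach a regular tetrahedron (V=4, E=6, F=4) along a 3-gon: merge 3 vertices and 3 edges, delete both glued faces → V=7, E=15, F=10.
Attach a regular icosahedron (V=12, E=30, F=20) along a 3-gon: merge 3 vertices and 3 edges, delete both glued faces → V=16, E=42, F=28.
Check: V − E + F = 16 − 42 + 28 = 2.

28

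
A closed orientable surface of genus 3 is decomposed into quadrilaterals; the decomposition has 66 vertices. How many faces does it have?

70

χ = 2 − 2·3 = -4, and every face is a square so 4F = 2E.
V − E + F = -4 with E = 4F/2 gives 66 − (4/2 − 1)·F = -4, so F = 70 and E = 140.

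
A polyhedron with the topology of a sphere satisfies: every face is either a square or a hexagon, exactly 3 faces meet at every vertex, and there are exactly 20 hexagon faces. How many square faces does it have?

Let x be the number of squares; then F = 20 + x.
Edge–face incidences: 2E = 6·20 + 4·x = 120 + 4x.
Every vertex has degree 3, so 3V = 2E.
Euler: V − E + F = 2 ⇒ (2E)/3 − E + (20 + x) = 2.
Multiply by 6: 2·(2E) − 3·(2E) + 6·(20 + x) = 12, i.e. 120 + 6x − (120 + 4x) = 12.
Collecting terms: 2x = 12, so x = 6.
Then 2E = 120 + 4·6 = 144, so E = 72, V = 2E/3 = 48, F = 20 + 6 = 26.

6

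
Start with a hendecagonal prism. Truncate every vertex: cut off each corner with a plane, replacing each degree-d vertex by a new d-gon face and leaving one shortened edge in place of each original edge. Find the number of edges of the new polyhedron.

The base solid has V = 22, E = 33, F = 13.
Truncation replaces each original edge-end by a new vertex, so V′ = 2E = 66.
Each original edge survives, and each old vertex of degree d contributes d new edges; summing degrees gives Σd = 2E, so E′ = E + 2E = 3E = 99.
Each original face survives and each original vertex becomes one new face: F′ = F + V = 35.

99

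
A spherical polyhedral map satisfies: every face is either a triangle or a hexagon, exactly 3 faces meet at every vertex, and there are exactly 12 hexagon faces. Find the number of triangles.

4

Let x be the number of triangles; then F = 12 + x.
Edge–face incidences: 2E = 6·12 + 3·x = 72 + 3x.
Every vertex has degree 3, so 3V = 2E.
Euler: V − E + F = 2 ⇒ (2E)/3 − E + (12 + x) = 2.
Multiply by 6: 2·(2E) − 3·(2E) + 6·(12 + x) = 12, i.e. 72 + 6x − (72 + 3x) = 12.
Collecting terms: 3x = 12, so x = 4.
Then 2E = 72 + 3·4 = 84, so E = 42, V = 2E/3 = 28, F = 12 + 4 = 16.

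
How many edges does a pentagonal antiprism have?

An antiprism on an n-gon has two n-gon caps and 2n triangles: V = 2·5 = 10, E = 4·5 = 20, F = 2·5 + 2 = 12.

20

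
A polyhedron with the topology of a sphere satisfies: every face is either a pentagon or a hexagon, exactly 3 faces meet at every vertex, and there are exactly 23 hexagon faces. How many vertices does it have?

66

Let x be the number of pentagons; then F = 23 + x.
Edge–face incidences: 2E = 6·23 + 5·x = 138 + 5x.
Every vertex has degree 3, so 3V = 2E.
Euler: V − E + F = 2 ⇒ (2E)/3 − E + (23 + x) = 2.
Multiply by 6: 2·(2E) − 3·(2E) + 6·(23 + x) = 12, i.e. 138 + 6x − (138 + 5x) = 12.
Collecting terms: x = 12.
Then 2E = 138 + 5·12 = 198, so E = 99, V = 2E/3 = 66, F = 23 + 12 = 35.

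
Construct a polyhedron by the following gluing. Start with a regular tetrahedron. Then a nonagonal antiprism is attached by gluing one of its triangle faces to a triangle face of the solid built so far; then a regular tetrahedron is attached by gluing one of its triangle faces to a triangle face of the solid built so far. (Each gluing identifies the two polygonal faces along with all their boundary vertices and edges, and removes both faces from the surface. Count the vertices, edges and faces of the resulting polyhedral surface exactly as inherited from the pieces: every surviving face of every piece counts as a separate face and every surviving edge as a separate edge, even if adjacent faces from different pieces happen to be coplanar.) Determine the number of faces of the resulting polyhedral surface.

24

A regular tetrahedron: V=4, E=6, F=4.
Attach a nonagonal antiprism (V=18, E=36, F=20) along a 3-gon: merge 3 vertices and 3 edges, delete both glued faces → V=19, E=39, F=22.
Attach a regular tetrahedron (V=4, E=6, F=4) along a 3-gon: merge 3 vertices and 3 edges, delete both glued faces → V=20, E=42, F=24.
Check: V − E + F = 20 − 42 + 24 = 2.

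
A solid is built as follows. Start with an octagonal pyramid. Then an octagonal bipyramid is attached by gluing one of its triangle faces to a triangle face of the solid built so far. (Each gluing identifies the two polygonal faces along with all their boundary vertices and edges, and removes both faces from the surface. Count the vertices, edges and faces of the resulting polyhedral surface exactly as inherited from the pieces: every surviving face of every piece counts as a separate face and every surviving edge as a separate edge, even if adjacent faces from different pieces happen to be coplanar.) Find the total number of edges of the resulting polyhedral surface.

An octagonal pyramid: V=9, E=16, F=9.
Attach an octagonal bipyramid (V=10, E=24, F=16) along a 3-gon: merge 3 vertices and 3 edges, delete both glued faces → V=16, E=37, F=23.
Check: V − E + F = 16 − 37 + 23 = 2.

37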